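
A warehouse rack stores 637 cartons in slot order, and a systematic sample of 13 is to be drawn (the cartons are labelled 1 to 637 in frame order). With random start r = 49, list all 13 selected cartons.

k = N/n = 637/13 = 49
carton 1: 49
carton 2: 49 + 49 = 98
carton 3: 98 + 49 = 147
carton 4: 147 + 49 = 196
carton 5: 196 + 49 = 245
carton 6: 245 + 49 = 294
carton 7: 294 + 49 = 343
carton 8: 343 + 49 = 392
carton 9: 392 + 49 = 441
carton 10: 441 + 49 = 490
carton 11: 490 + 49 = 539
carton 12: 539 + 49 = 588
carton 13: 588 + 49 = 637

49, 98, 147, 196, 245, 294, 343, 392, 441, 490, 539, 588, 637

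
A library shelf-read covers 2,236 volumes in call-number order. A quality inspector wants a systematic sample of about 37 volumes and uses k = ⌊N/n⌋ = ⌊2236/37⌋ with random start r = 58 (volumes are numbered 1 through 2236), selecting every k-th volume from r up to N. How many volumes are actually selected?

k = ⌊2236/37⌋ = 60
Achieved size = ⌊(2236 − 58)/60⌋ + 1 = ⌊2178/60⌋ + 1 = 36 + 1 = 37
(last selection: 58 + 36×60 = 2218 ≤ 2236; next would be 2278 > 2236)

37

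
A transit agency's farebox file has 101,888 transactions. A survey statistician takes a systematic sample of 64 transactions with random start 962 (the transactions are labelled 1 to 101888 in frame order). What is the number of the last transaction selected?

101258

k = 101888/64 = 1592
64th selection = r + (64−1)·k = 962 + 63×1592 = 962 + 100296 = 101258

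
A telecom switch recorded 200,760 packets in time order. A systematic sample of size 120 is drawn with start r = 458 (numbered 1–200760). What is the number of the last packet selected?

199545

k = 200760/120 = 1673
120th selection = r + (120−1)·k = 458 + 119×1673 = 458 + 199087 = 199545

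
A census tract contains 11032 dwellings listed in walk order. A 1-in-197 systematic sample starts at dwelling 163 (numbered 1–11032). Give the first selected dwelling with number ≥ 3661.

3709

k = 197
Steps past start: ⌈(3661 − 163)/197⌉ = ⌈3498/197⌉ = 18
Selected dwelling: 163 + 18×197 = 3709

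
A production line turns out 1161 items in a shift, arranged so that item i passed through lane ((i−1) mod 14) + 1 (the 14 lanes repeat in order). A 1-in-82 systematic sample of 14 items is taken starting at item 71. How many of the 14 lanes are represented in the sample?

Consecutive selections differ by k = 82, so their lane numbers differ by 82 mod 14 = 12.
gcd(82, 14) = 2, so the sample visits 14/2 = 7 distinct residues mod 14.
Start 71 is lane 1; the lanes hit are 1, 3, 5, 7, 9, 11, 13.

7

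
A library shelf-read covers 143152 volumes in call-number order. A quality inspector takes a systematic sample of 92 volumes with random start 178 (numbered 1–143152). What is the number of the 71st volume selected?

k = 143152/92 = 1556
71st selection = r + (71−1)·k = 178 + 70×1556 = 178 + 108920 = 109098

109098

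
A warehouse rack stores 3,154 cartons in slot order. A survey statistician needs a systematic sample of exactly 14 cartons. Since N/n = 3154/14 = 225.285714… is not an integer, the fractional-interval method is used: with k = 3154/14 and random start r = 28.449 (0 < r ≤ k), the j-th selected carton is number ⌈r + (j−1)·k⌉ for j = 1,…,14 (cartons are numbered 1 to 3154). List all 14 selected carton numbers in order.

29, 254, 480, 705, 930, 1155, 1381, 1606, 1831, 2057, 2282, 2507, 2732, 2958

j=1: r + 0k = 28.449 → ⌈·⌉ = 29
j=2: r + 1k = 253.734714… → ⌈·⌉ = 254
j=3: r + 2k = 479.020428… → ⌈·⌉ = 480
j=4: r + 3k = 704.306142… → ⌈·⌉ = 705
j=5: r + 4k = 929.591857… → ⌈·⌉ = 930
j=6: r + 5k = 1154.877571… → ⌈·⌉ = 1155
j=7: r + 6k = 1380.163285… → ⌈·⌉ = 1381
j=8: r + 7k = 1605.449 → ⌈·⌉ = 1606
j=9: r + 8k = 1830.734714… → ⌈·⌉ = 1831
j=10: r + 9k = 2056.020428… → ⌈·⌉ = 2057
j=11: r + 10k = 2281.306142… → ⌈·⌉ = 2282
j=12: r + 11k = 2506.591857… → ⌈·⌉ = 2507
j=13: r + 12k = 2731.877571… → ⌈·⌉ = 2732
j=14: r + 13k = 2957.163285… → ⌈·⌉ = 2958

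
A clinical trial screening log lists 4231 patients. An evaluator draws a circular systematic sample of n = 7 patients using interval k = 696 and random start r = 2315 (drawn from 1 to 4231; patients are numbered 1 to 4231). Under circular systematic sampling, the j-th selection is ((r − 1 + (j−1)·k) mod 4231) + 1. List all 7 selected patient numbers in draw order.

2315, 3011, 3707, 172, 868, 1564, 2260

Selection 1: 2315
Selection 2: 2315 + 696 = 3011
Selection 3: 3011 + 696 = 3707
Selection 4: 3707 + 696 = 4403 → 4403 − 4231 = 172
Selection 5: 172 + 696 = 868
Selection 6: 868 + 696 = 1564
Selection 7: 1564 + 696 = 2260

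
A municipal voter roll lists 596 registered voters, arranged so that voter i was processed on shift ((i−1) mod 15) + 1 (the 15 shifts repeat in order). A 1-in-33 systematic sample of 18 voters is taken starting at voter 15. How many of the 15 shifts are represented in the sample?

5

Consecutive selections differ by k = 33, so their shift numbers differ by 33 mod 15 = 3.
gcd(33, 15) = 3, so the sample visits 15/3 = 5 distinct residues mod 15.
Start 15 is shift 15; the shifts hit are 3, 6, 9, 12, 15.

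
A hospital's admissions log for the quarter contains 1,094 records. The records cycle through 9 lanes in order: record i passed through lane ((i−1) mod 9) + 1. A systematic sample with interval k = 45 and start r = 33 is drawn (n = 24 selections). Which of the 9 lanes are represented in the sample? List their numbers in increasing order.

Consecutive selections differ by k = 45, so their lane numbers differ by 45 mod 9 = 0.
gcd(45, 9) = 9, so the sample visits 9/9 = 1 distinct residues mod 9.
Start 33 is lane 6; the lanes hit are 6.

6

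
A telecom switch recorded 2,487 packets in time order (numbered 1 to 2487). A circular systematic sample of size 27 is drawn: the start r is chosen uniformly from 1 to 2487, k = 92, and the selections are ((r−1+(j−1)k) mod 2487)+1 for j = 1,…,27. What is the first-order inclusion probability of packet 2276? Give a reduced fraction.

For each position j, as r ranges over 1…2487 the j-th selection hits every packet exactly once, so packet 2276 is selected for exactly 27 of the 2487 starts.
Inclusion probability = 27/2487 = 9/829.

9/829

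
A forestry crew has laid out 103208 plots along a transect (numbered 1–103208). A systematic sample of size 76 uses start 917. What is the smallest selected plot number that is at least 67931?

68817

k = 103208/76 = 1358
Steps past start: ⌈(67931 − 917)/1358⌉ = ⌈67014/1358⌉ = 50
Selected plot: 917 + 50×1358 = 68817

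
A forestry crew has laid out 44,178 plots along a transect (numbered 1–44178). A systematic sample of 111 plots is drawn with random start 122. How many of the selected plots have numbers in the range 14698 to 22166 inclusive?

k = 44178/111 = 398
First selection ≥ 14698: 122 + ⌈(14698−122)/398⌉·398 = 122 + 37×398 = 14848
Last selection ≤ 22166: 122 + ⌊(22166−122)/398⌋·398 = 122 + 55×398 = 22012
Count = 55 − 37 + 1 = 19

19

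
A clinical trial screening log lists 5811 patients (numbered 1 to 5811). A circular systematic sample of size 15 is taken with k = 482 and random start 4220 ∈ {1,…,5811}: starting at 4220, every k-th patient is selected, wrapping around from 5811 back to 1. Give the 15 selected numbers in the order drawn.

Selection 1: 4220
Selection 2: 4220 + 482 = 4702
Selection 3: 4702 + 482 = 5184
Selection 4: 5184 + 482 = 5666
Selection 5: 5666 + 482 = 6148 → 6148 − 5811 = 337
Selection 6: 337 + 482 = 819
Selection 7: 819 + 482 = 1301
Selection 8: 1301 + 482 = 1783
Selection 9: 1783 + 482 = 2265
Selection 10: 2265 + 482 = 2747
Selection 11: 2747 + 482 = 3229
Selection 12: 3229 + 482 = 3711
Selection 13: 3711 + 482 = 4193
Selection 14: 4193 + 482 = 4675
Selection 15: 4675 + 482 = 5157

4220, 4702, 5184, 5666, 337, 819, 1301, 1783, 2265, 2747, 3229, 3711, 4193, 4675, 5157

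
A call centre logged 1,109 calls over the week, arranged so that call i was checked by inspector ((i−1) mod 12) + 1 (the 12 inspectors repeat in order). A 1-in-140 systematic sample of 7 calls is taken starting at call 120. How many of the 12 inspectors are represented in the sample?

Consecutive selections differ by k = 140, so their inspector numbers differ by 140 mod 12 = 8.
gcd(140, 12) = 4, so the sample visits 12/4 = 3 distinct residues mod 12.
Start 120 is inspector 12; the inspectors hit are 4, 8, 12.

3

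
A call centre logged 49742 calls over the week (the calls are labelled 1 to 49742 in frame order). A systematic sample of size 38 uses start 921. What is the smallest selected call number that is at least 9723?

k = 49742/38 = 1309
Steps past start: ⌈(9723 − 921)/1309⌉ = ⌈8802/1309⌉ = 7
Selected call: 921 + 7×1309 = 10084

10084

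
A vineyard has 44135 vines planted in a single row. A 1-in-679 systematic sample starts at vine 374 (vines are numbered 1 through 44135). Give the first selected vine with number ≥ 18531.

k = 679
Steps past start: ⌈(18531 − 374)/679⌉ = ⌈18157/679⌉ = 27
Selected vine: 374 + 27×679 = 18707

18707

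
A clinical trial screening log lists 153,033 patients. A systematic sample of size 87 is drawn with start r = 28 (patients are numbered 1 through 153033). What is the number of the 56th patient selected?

96773

k = 153033/87 = 1759
56th selection = r + (56−1)·k = 28 + 55×1759 = 28 + 96745 = 96773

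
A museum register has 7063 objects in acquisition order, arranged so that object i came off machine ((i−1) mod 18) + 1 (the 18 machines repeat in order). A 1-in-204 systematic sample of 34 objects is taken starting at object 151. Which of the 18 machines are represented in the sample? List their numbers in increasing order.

Consecutive selections differ by k = 204, so their machine numbers differ by 204 mod 18 = 6.
gcd(204, 18) = 6, so the sample visits 18/6 = 3 distinct residues mod 18.
Start 151 is machine 7; the machines hit are 1, 7, 13.

1, 7, 13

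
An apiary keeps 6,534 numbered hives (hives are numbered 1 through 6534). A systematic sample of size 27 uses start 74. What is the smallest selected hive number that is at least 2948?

k = 6534/27 = 242
Steps past start: ⌈(2948 − 74)/242⌉ = ⌈2874/242⌉ = 12
Selected hive: 74 + 12×242 = 2978

2978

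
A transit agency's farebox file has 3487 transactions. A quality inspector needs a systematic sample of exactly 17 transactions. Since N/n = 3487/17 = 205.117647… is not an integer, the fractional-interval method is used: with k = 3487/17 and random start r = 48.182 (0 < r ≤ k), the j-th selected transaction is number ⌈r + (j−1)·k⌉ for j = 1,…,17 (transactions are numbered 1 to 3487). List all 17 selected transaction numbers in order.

j=1: r + 0k = 48.182 → ⌈·⌉ = 49
j=2: r + 1k = 253.299647… → ⌈·⌉ = 254
j=3: r + 2k = 458.417294… → ⌈·⌉ = 459
j=4: r + 3k = 663.534941… → ⌈·⌉ = 664
j=5: r + 4k = 868.652588… → ⌈·⌉ = 869
j=6: r + 5k = 1073.770235… → ⌈·⌉ = 1074
j=7: r + 6k = 1278.887882… → ⌈·⌉ = 1279
j=8: r + 7k = 1484.005529… → ⌈·⌉ = 1485
j=9: r + 8k = 1689.123176… → ⌈·⌉ = 1690
j=10: r + 9k = 1894.240823… → ⌈·⌉ = 1895
j=11: r + 10k = 2099.358470… → ⌈·⌉ = 2100
j=12: r + 11k = 2304.476117… → ⌈·⌉ = 2305
j=13: r + 12k = 2509.593764… → ⌈·⌉ = 2510
j=14: r + 13k = 2714.711411… → ⌈·⌉ = 2715
j=15: r + 14k = 2919.829058… → ⌈·⌉ = 2920
j=16: r + 15k = 3124.946705… → ⌈·⌉ = 3125
j=17: r + 16k = 3330.064352… → ⌈·⌉ = 3331

49, 254, 459, 664, 869, 1074, 1279, 1485, 1690, 1895, 2100, 2305, 2510, 2715, 2920, 3125, 3331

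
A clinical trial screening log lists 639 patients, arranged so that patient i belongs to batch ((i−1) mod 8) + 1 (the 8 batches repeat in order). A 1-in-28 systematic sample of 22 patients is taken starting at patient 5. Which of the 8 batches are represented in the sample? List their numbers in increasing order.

Consecutive selections differ by k = 28, so their batch numbers differ by 28 mod 8 = 4.
gcd(28, 8) = 4, so the sample visits 8/4 = 2 distinct residues mod 8.
Start 5 is batch 5; the batches hit are 1, 5.

1, 5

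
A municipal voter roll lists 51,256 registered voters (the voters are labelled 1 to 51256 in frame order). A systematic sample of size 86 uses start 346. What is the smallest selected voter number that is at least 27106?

27166

k = 51256/86 = 596
Steps past start: ⌈(27106 − 346)/596⌉ = ⌈26760/596⌉ = 45
Selected voter: 346 + 45×596 = 27166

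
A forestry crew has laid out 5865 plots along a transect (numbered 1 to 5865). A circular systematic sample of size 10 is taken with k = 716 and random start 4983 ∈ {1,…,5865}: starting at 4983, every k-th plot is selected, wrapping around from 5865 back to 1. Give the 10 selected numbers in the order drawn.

Selection 1: 4983
Selection 2: 4983 + 716 = 5699
Selection 3: 5699 + 716 = 6415 → 6415 − 5865 = 550
Selection 4: 550 + 716 = 1266
Selection 5: 1266 + 716 = 1982
Selection 6: 1982 + 716 = 2698
Selection 7: 2698 + 716 = 3414
Selection 8: 3414 + 716 = 4130
Selection 9: 4130 + 716 = 4846
Selection 10: 4846 + 716 = 5562

4983, 5699, 550, 1266, 1982, 2698, 3414, 4130, 4846, 5562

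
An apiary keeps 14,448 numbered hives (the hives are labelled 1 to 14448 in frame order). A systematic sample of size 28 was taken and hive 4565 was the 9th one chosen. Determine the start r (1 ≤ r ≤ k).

437

k = 14448/28 = 516
r = 4565 − (9−1)×516 = 4565 − 4128 = 437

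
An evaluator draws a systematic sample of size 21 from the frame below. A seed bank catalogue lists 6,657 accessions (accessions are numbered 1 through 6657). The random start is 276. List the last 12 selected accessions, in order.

3129, 3446, 3763, 4080, 4397, 4714, 5031, 5348, 5665, 5982, 6299, 6616

k = N/n = 6657/21 = 317
10th selection = 276 + 9×317 = 3129
11th: 3129 + 317 = 3446
12th: 3446 + 317 = 3763
13th: 3763 + 317 = 4080
14th: 4080 + 317 = 4397
15th: 4397 + 317 = 4714
16th: 4714 + 317 = 5031
17th: 5031 + 317 = 5348
18th: 5348 + 317 = 5665
19th: 5665 + 317 = 5982
20th: 5982 + 317 = 6299
21st: 6299 + 317 = 6616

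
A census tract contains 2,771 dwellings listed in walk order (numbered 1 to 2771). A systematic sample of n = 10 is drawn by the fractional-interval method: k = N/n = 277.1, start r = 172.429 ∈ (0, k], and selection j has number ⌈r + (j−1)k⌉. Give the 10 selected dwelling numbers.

173, 450, 727, 1004, 1281, 1558, 1836, 2113, 2390, 2667

j=1: r + 0k = 172.429 → ⌈·⌉ = 173
j=2: r + 1k = 449.529 → ⌈·⌉ = 450
j=3: r + 2k = 726.629 → ⌈·⌉ = 727
j=4: r + 3k = 1003.729 → ⌈·⌉ = 1004
j=5: r + 4k = 1280.829 → ⌈·⌉ = 1281
j=6: r + 5k = 1557.929 → ⌈·⌉ = 1558
j=7: r + 6k = 1835.029 → ⌈·⌉ = 1836
j=8: r + 7k = 2112.129 → ⌈·⌉ = 2113
j=9: r + 8k = 2389.229 → ⌈·⌉ = 2390
j=10: r + 9k = 2666.329 → ⌈·⌉ = 2667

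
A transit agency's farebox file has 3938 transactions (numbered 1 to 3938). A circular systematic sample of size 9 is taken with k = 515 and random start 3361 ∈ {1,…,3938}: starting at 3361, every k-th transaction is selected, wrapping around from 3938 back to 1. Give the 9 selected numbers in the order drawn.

3361, 3876, 453, 968, 1483, 1998, 2513, 3028, 3543

Selection 1: 3361
Selection 2: 3361 + 515 = 3876
Selection 3: 3876 + 515 = 4391 → 4391 − 3938 = 453
Selection 4: 453 + 515 = 968
Selection 5: 968 + 515 = 1483
Selection 6: 1483 + 515 = 1998
Selection 7: 1998 + 515 = 2513
Selection 8: 2513 + 515 = 3028
Selection 9: 3028 + 515 = 3543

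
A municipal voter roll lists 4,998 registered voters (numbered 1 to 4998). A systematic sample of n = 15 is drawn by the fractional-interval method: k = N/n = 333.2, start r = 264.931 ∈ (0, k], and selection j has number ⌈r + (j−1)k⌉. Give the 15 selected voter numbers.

j=1: r + 0k = 264.931 → ⌈·⌉ = 265
j=2: r + 1k = 598.131 → ⌈·⌉ = 599
j=3: r + 2k = 931.331 → ⌈·⌉ = 932
j=4: r + 3k = 1264.531 → ⌈·⌉ = 1265
j=5: r + 4k = 1597.731 → ⌈·⌉ = 1598
j=6: r + 5k = 1930.931 → ⌈·⌉ = 1931
j=7: r + 6k = 2264.131 → ⌈·⌉ = 2265
j=8: r + 7k = 2597.331 → ⌈·⌉ = 2598
j=9: r + 8k = 2930.531 → ⌈·⌉ = 2931
j=10: r + 9k = 3263.731 → ⌈·⌉ = 3264
j=11: r + 10k = 3596.931 → ⌈·⌉ = 3597
j=12: r + 11k = 3930.131 → ⌈·⌉ = 3931
j=13: r + 12k = 4263.331 → ⌈·⌉ = 4264
j=14: r + 13k = 4596.531 → ⌈·⌉ = 4597
j=15: r + 14k = 4929.731 → ⌈·⌉ = 4930

265, 599, 932, 1265, 1598, 1931, 2265, 2598, 2931, 3264, 3597, 3931, 4264, 4597, 4930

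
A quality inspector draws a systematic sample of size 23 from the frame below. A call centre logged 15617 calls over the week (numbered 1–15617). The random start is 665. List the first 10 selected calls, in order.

k = N/n = 15617/23 = 679
call 1: 665
call 2: 665 + 679 = 1344
call 3: 1344 + 679 = 2023
call 4: 2023 + 679 = 2702
call 5: 2702 + 679 = 3381
call 6: 3381 + 679 = 4060
call 7: 4060 + 679 = 4739
call 8: 4739 + 679 = 5418
call 9: 5418 + 679 = 6097
call 10: 6097 + 679 = 6776

665, 1344, 2023, 2702, 3381, 4060, 4739, 5418, 6097, 6776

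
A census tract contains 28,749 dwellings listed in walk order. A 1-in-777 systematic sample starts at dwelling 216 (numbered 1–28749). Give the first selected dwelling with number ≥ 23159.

23526

k = 777
Steps past start: ⌈(23159 − 216)/777⌉ = ⌈22943/777⌉ = 30
Selected dwelling: 216 + 30×777 = 23526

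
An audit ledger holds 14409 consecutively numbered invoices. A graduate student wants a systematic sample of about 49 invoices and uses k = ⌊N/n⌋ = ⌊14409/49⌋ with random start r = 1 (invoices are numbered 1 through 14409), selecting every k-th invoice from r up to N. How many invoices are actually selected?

50

k = ⌊14409/49⌋ = 294
Achieved size = ⌊(14409 − 1)/294⌋ + 1 = ⌊14408/294⌋ + 1 = 49 + 1 = 50
(last selection: 1 + 49×294 = 14407 ≤ 14409; next would be 14701 > 14409)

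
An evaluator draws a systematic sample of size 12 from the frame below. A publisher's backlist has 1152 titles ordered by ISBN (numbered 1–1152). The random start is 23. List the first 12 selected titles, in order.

23, 119, 215, 311, 407, 503, 599, 695, 791, 887, 983, 1079

k = N/n = 1152/12 = 96
title 1: 23
title 2: 23 + 96 = 119
title 3: 119 + 96 = 215
title 4: 215 + 96 = 311
title 5: 311 + 96 = 407
title 6: 407 + 96 = 503
title 7: 503 + 96 = 599
title 8: 599 + 96 = 695
title 9: 695 + 96 = 791
title 10: 791 + 96 = 887
title 11: 887 + 96 = 983
title 12: 983 + 96 = 1079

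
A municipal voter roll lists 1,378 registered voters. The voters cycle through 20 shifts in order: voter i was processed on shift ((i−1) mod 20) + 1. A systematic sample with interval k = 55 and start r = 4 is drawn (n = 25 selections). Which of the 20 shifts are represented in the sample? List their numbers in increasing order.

Consecutive selections differ by k = 55, so their shift numbers differ by 55 mod 20 = 15.
gcd(55, 20) = 5, so the sample visits 20/5 = 4 distinct residues mod 20.
Start 4 is shift 4; the shifts hit are 4, 9, 14, 19.

4, 9, 14, 19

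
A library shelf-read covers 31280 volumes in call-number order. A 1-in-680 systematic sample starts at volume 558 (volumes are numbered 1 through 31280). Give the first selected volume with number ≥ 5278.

5318

k = 680
Steps past start: ⌈(5278 − 558)/680⌉ = ⌈4720/680⌉ = 7
Selected volume: 558 + 7×680 = 5318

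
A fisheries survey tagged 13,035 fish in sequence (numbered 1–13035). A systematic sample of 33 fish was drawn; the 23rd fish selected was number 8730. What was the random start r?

k = 13035/33 = 395
r = 8730 − (23−1)×395 = 8730 − 8690 = 40

40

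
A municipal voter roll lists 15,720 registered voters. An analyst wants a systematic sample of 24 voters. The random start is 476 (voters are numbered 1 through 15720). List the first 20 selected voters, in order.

k = N/n = 15720/24 = 655
voter 1: 476
voter 2: 476 + 655 = 1131
voter 3: 1131 + 655 = 1786
voter 4: 1786 + 655 = 2441
voter 5: 2441 + 655 = 3096
voter 6: 3096 + 655 = 3751
voter 7: 3751 + 655 = 4406
voter 8: 4406 + 655 = 5061
voter 9: 5061 + 655 = 5716
voter 10: 5716 + 655 = 6371
voter 11: 6371 + 655 = 7026
voter 12: 7026 + 655 = 7681
voter 13: 7681 + 655 = 8336
voter 14: 8336 + 655 = 8991
voter 15: 8991 + 655 = 9646
voter 16: 9646 + 655 = 10301
voter 17: 10301 + 655 = 10956
voter 18: 10956 + 655 = 11611
voter 19: 11611 + 655 = 12266
voter 20: 12266 + 655 = 12921

476, 1131, 1786, 2441, 3096, 3751, 4406, 5061, 5716, 6371, 7026, 7681, 8336, 8991, 9646, 10301, 10956, 11611, 12266, 12921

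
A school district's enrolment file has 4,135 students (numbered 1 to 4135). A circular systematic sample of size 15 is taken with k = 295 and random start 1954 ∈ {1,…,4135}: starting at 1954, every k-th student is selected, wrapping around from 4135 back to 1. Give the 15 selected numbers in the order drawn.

1954, 2249, 2544, 2839, 3134, 3429, 3724, 4019, 179, 474, 769, 1064, 1359, 1654, 1949

Selection 1: 1954
Selection 2: 1954 + 295 = 2249
Selection 3: 2249 + 295 = 2544
Selection 4: 2544 + 295 = 2839
Selection 5: 2839 + 295 = 3134
Selection 6: 3134 + 295 = 3429
Selection 7: 3429 + 295 = 3724
Selection 8: 3724 + 295 = 4019
Selection 9: 4019 + 295 = 4314 → 4314 − 4135 = 179
Selection 10: 179 + 295 = 474
Selection 11: 474 + 295 = 769
Selection 12: 769 + 295 = 1064
Selection 13: 1064 + 295 = 1359
Selection 14: 1359 + 295 = 1654
Selection 15: 1654 + 295 = 1949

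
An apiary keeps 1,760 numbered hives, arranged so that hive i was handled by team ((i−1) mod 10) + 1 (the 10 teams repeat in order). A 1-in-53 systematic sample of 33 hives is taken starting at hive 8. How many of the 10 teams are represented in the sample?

10

Consecutive selections differ by k = 53, so their team numbers differ by 53 mod 10 = 3.
gcd(53, 10) = 1, so the sample visits 10/1 = 10 distinct residues mod 10.
Start 8 is team 8; the teams hit are 1, 2, 3, 4, 5, 6, 7, 8, 9, 10.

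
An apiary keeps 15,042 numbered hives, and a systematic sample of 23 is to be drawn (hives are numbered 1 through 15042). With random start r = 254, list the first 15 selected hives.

k = N/n = 15042/23 = 654
hive 1: 254
hive 2: 254 + 654 = 908
hive 3: 908 + 654 = 1562
hive 4: 1562 + 654 = 2216
hive 5: 2216 + 654 = 2870
hive 6: 2870 + 654 = 3524
hive 7: 3524 + 654 = 4178
hive 8: 4178 + 654 = 4832
hive 9: 4832 + 654 = 5486
hive 10: 5486 + 654 = 6140
hive 11: 6140 + 654 = 6794
hive 12: 6794 + 654 = 7448
hive 13: 7448 + 654 = 8102
hive 14: 8102 + 654 = 8756
hive 15: 8756 + 654 = 9410

254, 908, 1562, 2216, 2870, 3524, 4178, 4832, 5486, 6140, 6794, 7448, 8102, 8756, 9410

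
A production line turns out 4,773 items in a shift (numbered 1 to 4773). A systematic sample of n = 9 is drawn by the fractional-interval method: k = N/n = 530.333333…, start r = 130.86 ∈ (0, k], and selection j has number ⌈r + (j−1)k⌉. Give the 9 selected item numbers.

j=1: r + 0k = 130.86 → ⌈·⌉ = 131
j=2: r + 1k = 661.193333… → ⌈·⌉ = 662
j=3: r + 2k = 1191.526666… → ⌈·⌉ = 1192
j=4: r + 3k = 1721.86 → ⌈·⌉ = 1722
j=5: r + 4k = 2252.193333… → ⌈·⌉ = 2253
j=6: r + 5k = 2782.526666… → ⌈·⌉ = 2783
j=7: r + 6k = 3312.86 → ⌈·⌉ = 3313
j=8: r + 7k = 3843.193333… → ⌈·⌉ = 3844
j=9: r + 8k = 4373.526666… → ⌈·⌉ = 4374

131, 662, 1192, 1722, 2253, 2783, 3313, 3844, 4374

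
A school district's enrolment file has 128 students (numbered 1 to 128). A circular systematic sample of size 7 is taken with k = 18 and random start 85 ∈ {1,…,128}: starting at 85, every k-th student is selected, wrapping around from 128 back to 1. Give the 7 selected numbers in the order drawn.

Selection 1: 85
Selection 2: 85 + 18 = 103
Selection 3: 103 + 18 = 121
Selection 4: 121 + 18 = 139 → 139 − 128 = 11
Selection 5: 11 + 18 = 29
Selection 6: 29 + 18 = 47
Selection 7: 47 + 18 = 65

85, 103, 121, 11, 29, 47, 65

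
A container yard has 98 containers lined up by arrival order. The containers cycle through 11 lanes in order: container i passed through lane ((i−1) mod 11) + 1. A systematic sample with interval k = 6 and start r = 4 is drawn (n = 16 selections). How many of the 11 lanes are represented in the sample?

11

Consecutive selections differ by k = 6, so their lane numbers differ by 6 mod 11 = 6.
gcd(6, 11) = 1, so the sample visits 11/1 = 11 distinct residues mod 11.
Start 4 is lane 4; the lanes hit are 1, 2, 3, 4, 5, 6, 7, 8, 9, 10, 11.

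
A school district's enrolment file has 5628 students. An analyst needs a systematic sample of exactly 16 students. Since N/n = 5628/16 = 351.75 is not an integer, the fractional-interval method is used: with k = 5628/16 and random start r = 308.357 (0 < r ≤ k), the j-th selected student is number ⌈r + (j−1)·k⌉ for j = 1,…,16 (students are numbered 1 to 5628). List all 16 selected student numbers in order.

309, 661, 1012, 1364, 1716, 2068, 2419, 2771, 3123, 3475, 3826, 4178, 4530, 4882, 5233, 5585

j=1: r + 0k = 308.357 → ⌈·⌉ = 309
j=2: r + 1k = 660.107 → ⌈·⌉ = 661
j=3: r + 2k = 1011.857 → ⌈·⌉ = 1012
j=4: r + 3k = 1363.607 → ⌈·⌉ = 1364
j=5: r + 4k = 1715.357 → ⌈·⌉ = 1716
j=6: r + 5k = 2067.107 → ⌈·⌉ = 2068
j=7: r + 6k = 2418.857 → ⌈·⌉ = 2419
j=8: r + 7k = 2770.607 → ⌈·⌉ = 2771
j=9: r + 8k = 3122.357 → ⌈·⌉ = 3123
j=10: r + 9k = 3474.107 → ⌈·⌉ = 3475
j=11: r + 10k = 3825.857 → ⌈·⌉ = 3826
j=12: r + 11k = 4177.607 → ⌈·⌉ = 4178
j=13: r + 12k = 4529.357 → ⌈·⌉ = 4530
j=14: r + 13k = 4881.107 → ⌈·⌉ = 4882
j=15: r + 14k = 5232.857 → ⌈·⌉ = 5233
j=16: r + 15k = 5584.607 → ⌈·⌉ = 5585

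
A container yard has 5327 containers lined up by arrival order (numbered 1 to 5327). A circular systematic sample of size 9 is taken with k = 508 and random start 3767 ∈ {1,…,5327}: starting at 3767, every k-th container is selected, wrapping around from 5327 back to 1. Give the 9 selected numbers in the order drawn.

Selection 1: 3767
Selection 2: 3767 + 508 = 4275
Selection 3: 4275 + 508 = 4783
Selection 4: 4783 + 508 = 5291
Selection 5: 5291 + 508 = 5799 → 5799 − 5327 = 472
Selection 6: 472 + 508 = 980
Selection 7: 980 + 508 = 1488
Selection 8: 1488 + 508 = 1996
Selection 9: 1996 + 508 = 2504

3767, 4275, 4783, 5291, 472, 980, 1488, 1996, 2504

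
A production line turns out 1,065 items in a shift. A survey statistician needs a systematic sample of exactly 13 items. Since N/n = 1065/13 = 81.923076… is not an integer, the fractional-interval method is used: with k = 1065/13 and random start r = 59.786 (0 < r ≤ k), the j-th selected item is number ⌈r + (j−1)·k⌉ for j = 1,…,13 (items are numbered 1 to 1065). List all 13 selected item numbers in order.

j=1: r + 0k = 59.786 → ⌈·⌉ = 60
j=2: r + 1k = 141.709076… → ⌈·⌉ = 142
j=3: r + 2k = 223.632153… → ⌈·⌉ = 224
j=4: r + 3k = 305.555230… → ⌈·⌉ = 306
j=5: r + 4k = 387.478307… → ⌈·⌉ = 388
j=6: r + 5k = 469.401384… → ⌈·⌉ = 470
j=7: r + 6k = 551.324461… → ⌈·⌉ = 552
j=8: r + 7k = 633.247538… → ⌈·⌉ = 634
j=9: r + 8k = 715.170615… → ⌈·⌉ = 716
j=10: r + 9k = 797.093692… → ⌈·⌉ = 798
j=11: r + 10k = 879.016769… → ⌈·⌉ = 880
j=12: r + 11k = 960.939846… → ⌈·⌉ = 961
j=13: r + 12k = 1042.862923… → ⌈·⌉ = 1043

60, 142, 224, 306, 388, 470, 552, 634, 716, 798, 880, 961, 1043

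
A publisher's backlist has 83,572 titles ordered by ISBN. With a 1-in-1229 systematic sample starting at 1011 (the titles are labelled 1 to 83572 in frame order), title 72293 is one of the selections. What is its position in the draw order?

k = 1229
position = (72293 − 1011)/1229 + 1 = 71282/1229 + 1 = 58 + 1 = 59

59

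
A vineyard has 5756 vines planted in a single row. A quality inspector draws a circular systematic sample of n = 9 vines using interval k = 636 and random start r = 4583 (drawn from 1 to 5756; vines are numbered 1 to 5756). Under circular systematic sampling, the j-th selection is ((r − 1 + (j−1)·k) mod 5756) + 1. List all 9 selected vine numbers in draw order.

4583, 5219, 99, 735, 1371, 2007, 2643, 3279, 3915

Selection 1: 4583
Selection 2: 4583 + 636 = 5219
Selection 3: 5219 + 636 = 5855 → 5855 − 5756 = 99
Selection 4: 99 + 636 = 735
Selection 5: 735 + 636 = 1371
Selection 6: 1371 + 636 = 2007
Selection 7: 2007 + 636 = 2643
Selection 8: 2643 + 636 = 3279
Selection 9: 3279 + 636 = 3915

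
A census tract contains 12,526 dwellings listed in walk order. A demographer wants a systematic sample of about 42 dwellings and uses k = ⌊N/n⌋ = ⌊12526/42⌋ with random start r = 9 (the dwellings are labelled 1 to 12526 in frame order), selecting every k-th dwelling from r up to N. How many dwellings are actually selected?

43

k = ⌊12526/42⌋ = 298
Achieved size = ⌊(12526 − 9)/298⌋ + 1 = ⌊12517/298⌋ + 1 = 42 + 1 = 43
(last selection: 9 + 42×298 = 12525 ≤ 12526; next would be 12823 > 12526)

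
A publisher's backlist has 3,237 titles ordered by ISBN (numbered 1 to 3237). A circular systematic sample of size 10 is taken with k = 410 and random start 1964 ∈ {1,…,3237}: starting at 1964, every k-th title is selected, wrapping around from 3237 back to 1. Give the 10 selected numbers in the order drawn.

Selection 1: 1964
Selection 2: 1964 + 410 = 2374
Selection 3: 2374 + 410 = 2784
Selection 4: 2784 + 410 = 3194
Selection 5: 3194 + 410 = 3604 → 3604 − 3237 = 367
Selection 6: 367 + 410 = 777
Selection 7: 777 + 410 = 1187
Selection 8: 1187 + 410 = 1597
Selection 9: 1597 + 410 = 2007
Selection 10: 2007 + 410 = 2417

1964, 2374, 2784, 3194, 367, 777, 1187, 1597, 2007, 2417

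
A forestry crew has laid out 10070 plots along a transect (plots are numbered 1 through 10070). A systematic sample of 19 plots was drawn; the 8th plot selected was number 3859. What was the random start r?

149

k = 10070/19 = 530
r = 3859 − (8−1)×530 = 3859 − 3710 = 149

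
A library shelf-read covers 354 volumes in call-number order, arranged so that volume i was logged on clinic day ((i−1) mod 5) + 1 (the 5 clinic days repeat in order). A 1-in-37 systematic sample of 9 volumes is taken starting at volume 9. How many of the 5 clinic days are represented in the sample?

Consecutive selections differ by k = 37, so their clinic day numbers differ by 37 mod 5 = 2.
gcd(37, 5) = 1, so the sample visits 5/1 = 5 distinct residues mod 5.
Start 9 is clinic day 4; the clinic days hit are 1, 2, 3, 4, 5.

5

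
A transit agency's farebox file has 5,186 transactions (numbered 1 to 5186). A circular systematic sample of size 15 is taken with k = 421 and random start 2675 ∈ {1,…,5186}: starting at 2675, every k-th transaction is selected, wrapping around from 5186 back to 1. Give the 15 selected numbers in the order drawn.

2675, 3096, 3517, 3938, 4359, 4780, 15, 436, 857, 1278, 1699, 2120, 2541, 2962, 3383

Selection 1: 2675
Selection 2: 2675 + 421 = 3096
Selection 3: 3096 + 421 = 3517
Selection 4: 3517 + 421 = 3938
Selection 5: 3938 + 421 = 4359
Selection 6: 4359 + 421 = 4780
Selection 7: 4780 + 421 = 5201 → 5201 − 5186 = 15
Selection 8: 15 + 421 = 436
Selection 9: 436 + 421 = 857
Selection 10: 857 + 421 = 1278
Selection 11: 1278 + 421 = 1699
Selection 12: 1699 + 421 = 2120
Selection 13: 2120 + 421 = 2541
Selection 14: 2541 + 421 = 2962
Selection 15: 2962 + 421 = 3383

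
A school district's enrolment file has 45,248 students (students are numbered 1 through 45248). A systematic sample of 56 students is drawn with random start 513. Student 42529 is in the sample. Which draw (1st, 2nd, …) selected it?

k = 45248/56 = 808
position = (42529 − 513)/808 + 1 = 42016/808 + 1 = 52 + 1 = 53

53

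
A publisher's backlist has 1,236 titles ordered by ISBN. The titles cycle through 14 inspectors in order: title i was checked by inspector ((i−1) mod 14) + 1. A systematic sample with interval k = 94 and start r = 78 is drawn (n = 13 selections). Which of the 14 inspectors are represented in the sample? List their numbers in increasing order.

2, 4, 6, 8, 10, 12, 14

Consecutive selections differ by k = 94, so their inspector numbers differ by 94 mod 14 = 10.
gcd(94, 14) = 2, so the sample visits 14/2 = 7 distinct residues mod 14.
Start 78 is inspector 8; the inspectors hit are 2, 4, 6, 8, 10, 12, 14.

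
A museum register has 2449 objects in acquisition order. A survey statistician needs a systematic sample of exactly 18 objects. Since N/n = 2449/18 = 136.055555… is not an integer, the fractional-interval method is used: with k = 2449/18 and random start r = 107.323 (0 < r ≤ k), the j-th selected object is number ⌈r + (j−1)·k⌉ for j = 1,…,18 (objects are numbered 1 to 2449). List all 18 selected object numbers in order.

j=1: r + 0k = 107.323 → ⌈·⌉ = 108
j=2: r + 1k = 243.378555… → ⌈·⌉ = 244
j=3: r + 2k = 379.434111… → ⌈·⌉ = 380
j=4: r + 3k = 515.489666… → ⌈·⌉ = 516
j=5: r + 4k = 651.545222… → ⌈·⌉ = 652
j=6: r + 5k = 787.600777… → ⌈·⌉ = 788
j=7: r + 6k = 923.656333… → ⌈·⌉ = 924
j=8: r + 7k = 1059.711888… → ⌈·⌉ = 1060
j=9: r + 8k = 1195.767444… → ⌈·⌉ = 1196
j=10: r + 9k = 1331.823 → ⌈·⌉ = 1332
j=11: r + 10k = 1467.878555… → ⌈·⌉ = 1468
j=12: r + 11k = 1603.934111… → ⌈·⌉ = 1604
j=13: r + 12k = 1739.989666… → ⌈·⌉ = 1740
j=14: r + 13k = 1876.045222… → ⌈·⌉ = 1877
j=15: r + 14k = 2012.100777… → ⌈·⌉ = 2013
j=16: r + 15k = 2148.156333… → ⌈·⌉ = 2149
j=17: r + 16k = 2284.211888… → ⌈·⌉ = 2285
j=18: r + 17k = 2420.267444… → ⌈·⌉ = 2421

108, 244, 380, 516, 652, 788, 924, 1060, 1196, 1332, 1468, 1604, 1740, 1877, 2013, 2149, 2285, 2421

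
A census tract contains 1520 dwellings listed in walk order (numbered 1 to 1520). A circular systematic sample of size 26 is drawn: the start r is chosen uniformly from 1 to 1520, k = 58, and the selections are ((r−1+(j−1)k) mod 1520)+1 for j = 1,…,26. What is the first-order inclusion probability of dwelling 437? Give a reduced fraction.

For each position j, as r ranges over 1…1520 the j-th selection hits every dwelling exactly once, so dwelling 437 is selected for exactly 26 of the 1520 starts.
Inclusion probability = 26/1520 = 13/760.

13/760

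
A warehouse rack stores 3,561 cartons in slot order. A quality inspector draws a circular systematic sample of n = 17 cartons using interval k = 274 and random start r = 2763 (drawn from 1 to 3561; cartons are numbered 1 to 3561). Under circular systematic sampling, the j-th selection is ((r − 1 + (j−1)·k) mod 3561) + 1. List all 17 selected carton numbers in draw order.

2763, 3037, 3311, 24, 298, 572, 846, 1120, 1394, 1668, 1942, 2216, 2490, 2764, 3038, 3312, 25

Selection 1: 2763
Selection 2: 2763 + 274 = 3037
Selection 3: 3037 + 274 = 3311
Selection 4: 3311 + 274 = 3585 → 3585 − 3561 = 24
Selection 5: 24 + 274 = 298
Selection 6: 298 + 274 = 572
Selection 7: 572 + 274 = 846
Selection 8: 846 + 274 = 1120
Selection 9: 1120 + 274 = 1394
Selection 10: 1394 + 274 = 1668
Selection 11: 1668 + 274 = 1942
Selection 12: 1942 + 274 = 2216
Selection 13: 2216 + 274 = 2490
Selection 14: 2490 + 274 = 2764
Selection 15: 2764 + 274 = 3038
Selection 16: 3038 + 274 = 3312
Selection 17: 3312 + 274 = 3586 → 3586 − 3561 = 25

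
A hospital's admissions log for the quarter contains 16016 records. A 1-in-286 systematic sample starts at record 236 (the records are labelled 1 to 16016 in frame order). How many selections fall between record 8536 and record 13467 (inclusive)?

k = 286
First selection ≥ 8536: 236 + ⌈(8536−236)/286⌉·286 = 236 + 30×286 = 8816
Last selection ≤ 13467: 236 + ⌊(13467−236)/286⌋·286 = 236 + 46×286 = 13392
Count = 46 − 30 + 1 = 17

17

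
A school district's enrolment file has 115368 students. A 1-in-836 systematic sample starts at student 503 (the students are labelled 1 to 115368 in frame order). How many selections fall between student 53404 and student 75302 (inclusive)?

26

k = 836
First selection ≥ 53404: 503 + ⌈(53404−503)/836⌉·836 = 503 + 64×836 = 54007
Last selection ≤ 75302: 503 + ⌊(75302−503)/836⌋·836 = 503 + 89×836 = 74907
Count = 89 − 64 + 1 = 26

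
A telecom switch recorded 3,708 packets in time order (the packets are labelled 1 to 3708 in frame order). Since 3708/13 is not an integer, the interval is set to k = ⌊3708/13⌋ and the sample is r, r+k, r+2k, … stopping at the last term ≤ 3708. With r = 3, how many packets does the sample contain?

14

k = ⌊3708/13⌋ = 285
Achieved size = ⌊(3708 − 3)/285⌋ + 1 = ⌊3705/285⌋ + 1 = 13 + 1 = 14
(last selection: 3 + 13×285 = 3708 ≤ 3708; next would be 3993 > 3708)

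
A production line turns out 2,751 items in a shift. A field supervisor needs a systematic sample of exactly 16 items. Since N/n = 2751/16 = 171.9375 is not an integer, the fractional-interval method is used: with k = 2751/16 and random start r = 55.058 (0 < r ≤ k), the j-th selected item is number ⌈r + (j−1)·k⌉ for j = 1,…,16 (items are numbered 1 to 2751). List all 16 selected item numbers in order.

56, 227, 399, 571, 743, 915, 1087, 1259, 1431, 1603, 1775, 1947, 2119, 2291, 2463, 2635

j=1: r + 0k = 55.058 → ⌈·⌉ = 56
j=2: r + 1k = 226.9955 → ⌈·⌉ = 227
j=3: r + 2k = 398.933 → ⌈·⌉ = 399
j=4: r + 3k = 570.8705 → ⌈·⌉ = 571
j=5: r + 4k = 742.808 → ⌈·⌉ = 743
j=6: r + 5k = 914.7455 → ⌈·⌉ = 915
j=7: r + 6k = 1086.683 → ⌈·⌉ = 1087
j=8: r + 7k = 1258.6205 → ⌈·⌉ = 1259
j=9: r + 8k = 1430.558 → ⌈·⌉ = 1431
j=10: r + 9k = 1602.4955 → ⌈·⌉ = 1603
j=11: r + 10k = 1774.433 → ⌈·⌉ = 1775
j=12: r + 11k = 1946.3705 → ⌈·⌉ = 1947
j=13: r + 12k = 2118.308 → ⌈·⌉ = 2119
j=14: r + 13k = 2290.2455 → ⌈·⌉ = 2291
j=15: r + 14k = 2462.183 → ⌈·⌉ = 2463
j=16: r + 15k = 2634.1205 → ⌈·⌉ = 2635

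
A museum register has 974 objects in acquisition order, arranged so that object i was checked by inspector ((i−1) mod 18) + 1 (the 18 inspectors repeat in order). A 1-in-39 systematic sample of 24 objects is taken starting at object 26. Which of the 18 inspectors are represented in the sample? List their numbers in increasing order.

2, 5, 8, 11, 14, 17

Consecutive selections differ by k = 39, so their inspector numbers differ by 39 mod 18 = 3.
gcd(39, 18) = 3, so the sample visits 18/3 = 6 distinct residues mod 18.
Start 26 is inspector 8; the inspectors hit are 2, 5, 8, 11, 14, 17.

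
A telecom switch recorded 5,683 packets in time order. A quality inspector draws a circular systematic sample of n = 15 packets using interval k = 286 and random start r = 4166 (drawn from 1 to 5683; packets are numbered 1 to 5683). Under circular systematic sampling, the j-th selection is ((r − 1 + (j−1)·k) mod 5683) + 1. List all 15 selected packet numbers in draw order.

Selection 1: 4166
Selection 2: 4166 + 286 = 4452
Selection 3: 4452 + 286 = 4738
Selection 4: 4738 + 286 = 5024
Selection 5: 5024 + 286 = 5310
Selection 6: 5310 + 286 = 5596
Selection 7: 5596 + 286 = 5882 → 5882 − 5683 = 199
Selection 8: 199 + 286 = 485
Selection 9: 485 + 286 = 771
Selection 10: 771 + 286 = 1057
Selection 11: 1057 + 286 = 1343
Selection 12: 1343 + 286 = 1629
Selection 13: 1629 + 286 = 1915
Selection 14: 1915 + 286 = 2201
Selection 15: 2201 + 286 = 2487

4166, 4452, 4738, 5024, 5310, 5596, 199, 485, 771, 1057, 1343, 1629, 1915, 2201, 2487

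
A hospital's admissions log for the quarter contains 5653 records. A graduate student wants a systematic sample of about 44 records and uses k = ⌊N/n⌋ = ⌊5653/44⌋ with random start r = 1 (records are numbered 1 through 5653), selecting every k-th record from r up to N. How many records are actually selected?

45

k = ⌊5653/44⌋ = 128
Achieved size = ⌊(5653 − 1)/128⌋ + 1 = ⌊5652/128⌋ + 1 = 44 + 1 = 45
(last selection: 1 + 44×128 = 5633 ≤ 5653; next would be 5761 > 5653)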